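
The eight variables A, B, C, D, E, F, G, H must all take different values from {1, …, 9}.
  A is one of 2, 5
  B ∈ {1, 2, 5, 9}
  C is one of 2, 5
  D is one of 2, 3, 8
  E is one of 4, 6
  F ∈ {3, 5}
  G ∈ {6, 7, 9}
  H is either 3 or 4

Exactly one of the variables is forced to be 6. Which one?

A and C between them cover only {2, 5} — a naked pair. Remove those values from B, D, F.
F has just one choice, so F = 3. Eliminate 3 elsewhere: D, H.
H has just one choice, so H = 4. So E can't be 4.
So 6 goes to E.

E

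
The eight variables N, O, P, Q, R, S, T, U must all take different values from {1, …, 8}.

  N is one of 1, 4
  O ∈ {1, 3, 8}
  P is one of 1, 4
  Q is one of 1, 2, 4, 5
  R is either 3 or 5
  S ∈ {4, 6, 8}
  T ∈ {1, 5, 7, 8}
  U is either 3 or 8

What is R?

Among the 8 variables, 2 fits only Q (and all 8 values in {1, 2, 3, 4, 5, 6, 7, 8} must be used), so Q = 2.
Among the 7 still-open variables, 6 fits only S (and all 7 values in {1, 3, 4, 5, 6, 7, 8} must be used), so S = 6.
The 6 still-open variables together cover exactly {1, 3, 4, 5, 7, 8} — 6 values for 6 variables — and 7 appears only in T's list, so T = 7.
The 5 still-open variables together cover exactly {1, 3, 4, 5, 8} — 5 values for 5 variables — and 5 appears only in R's list, so R = 5.

5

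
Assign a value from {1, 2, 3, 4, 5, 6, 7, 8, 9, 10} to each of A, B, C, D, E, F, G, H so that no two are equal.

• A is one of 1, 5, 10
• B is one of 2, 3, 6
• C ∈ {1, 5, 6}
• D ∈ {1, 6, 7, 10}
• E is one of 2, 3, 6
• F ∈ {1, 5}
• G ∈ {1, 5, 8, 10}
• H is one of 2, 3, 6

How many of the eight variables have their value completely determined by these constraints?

3

The 8 variables together cover exactly {1, 2, 3, 5, 6, 7, 8, 10} — 8 values for 8 variables — and 7 appears only in D's list, so D = 7.
Among the 7 still-open variables, 8 fits only G (and all 7 values in {1, 2, 3, 5, 6, 8, 10} must be used), so G = 8.
The 6 still-open variables together cover exactly {1, 2, 3, 5, 6, 10} — 6 values for 6 variables — and 10 appears only in A's list, so A = 10.
B, E, H between them cover only {2, 3, 6} — a naked triple. Remove those values from C.
Determined: A=10, D=7, G=8. The other variables each still have more than one consistent value. That makes 3.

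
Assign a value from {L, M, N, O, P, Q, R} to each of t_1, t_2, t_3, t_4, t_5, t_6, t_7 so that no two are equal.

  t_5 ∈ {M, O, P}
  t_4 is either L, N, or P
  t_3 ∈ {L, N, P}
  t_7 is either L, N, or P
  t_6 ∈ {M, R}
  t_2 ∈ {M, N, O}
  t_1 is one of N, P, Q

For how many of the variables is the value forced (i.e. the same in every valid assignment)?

The 7 variables draw from only 7 values {L, M, N, O, P, Q, R}, so each is used; only t_1 can be Q, hence t_1 = Q.
The 6 still-open variables together cover exactly {L, M, N, O, P, R} — 6 values for 6 variables — and R appears only in t_6's list, so t_6 = R.
The 3 variables t_3, t_4, t_7 are confined to {L, N, P}, which locks those values in; drop them from t_2, t_5.
Determined: t_1=Q, t_6=R. The other variables each still have more than one consistent value. That makes 2.

2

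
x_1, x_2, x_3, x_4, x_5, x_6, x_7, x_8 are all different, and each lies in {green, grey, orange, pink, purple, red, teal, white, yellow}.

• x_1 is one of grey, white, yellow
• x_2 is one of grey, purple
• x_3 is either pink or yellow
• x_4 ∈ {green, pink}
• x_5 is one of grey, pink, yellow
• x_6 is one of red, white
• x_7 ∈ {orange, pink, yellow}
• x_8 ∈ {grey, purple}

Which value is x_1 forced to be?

The 8 variables together cover exactly {green, grey, orange, pink, purple, red, white, yellow} — 8 values for 8 variables — and green appears only in x_4's list, so x_4 = green.
The 7 still-open variables together cover exactly {grey, orange, pink, purple, red, white, yellow} — 7 values for 7 variables — and orange appears only in x_7's list, so x_7 = orange.
The 6 still-open variables together cover exactly {grey, pink, purple, red, white, yellow} — 6 values for 6 variables — and red appears only in x_6's list, so x_6 = red.
Among the 5 still-open variables, white fits only x_1 (and all 5 values in {grey, pink, purple, white, yellow} must be used), so x_1 = white.

white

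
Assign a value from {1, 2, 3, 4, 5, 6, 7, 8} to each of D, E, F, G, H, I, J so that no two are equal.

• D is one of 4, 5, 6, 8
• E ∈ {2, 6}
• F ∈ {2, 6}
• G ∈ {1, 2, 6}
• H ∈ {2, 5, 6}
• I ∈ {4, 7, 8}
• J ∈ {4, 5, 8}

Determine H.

The 7 variables draw from only 7 values {1, 2, 4, 5, 6, 7, 8}, so each is used; only G can be 1, hence G = 1.
The 6 still-open variables together cover exactly {2, 4, 5, 6, 7, 8} — 6 values for 6 variables — and 7 appears only in I's list, so I = 7.
E and F between them cover only {2, 6} — a naked pair. Remove those values from D, H.
So H = 5.

5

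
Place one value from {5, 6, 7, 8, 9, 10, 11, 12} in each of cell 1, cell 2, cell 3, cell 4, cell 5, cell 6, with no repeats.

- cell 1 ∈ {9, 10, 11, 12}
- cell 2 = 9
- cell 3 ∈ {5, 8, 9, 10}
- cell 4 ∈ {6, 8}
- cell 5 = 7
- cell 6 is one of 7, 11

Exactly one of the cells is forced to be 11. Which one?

cell 6

cell 2's domain is down to {9}, so cell 2 = 9. So cell 1, cell 3 can't be 9.
cell 5 has just one choice, so cell 5 = 7. So cell 6 can't be 7.
So 11 goes to cell 6.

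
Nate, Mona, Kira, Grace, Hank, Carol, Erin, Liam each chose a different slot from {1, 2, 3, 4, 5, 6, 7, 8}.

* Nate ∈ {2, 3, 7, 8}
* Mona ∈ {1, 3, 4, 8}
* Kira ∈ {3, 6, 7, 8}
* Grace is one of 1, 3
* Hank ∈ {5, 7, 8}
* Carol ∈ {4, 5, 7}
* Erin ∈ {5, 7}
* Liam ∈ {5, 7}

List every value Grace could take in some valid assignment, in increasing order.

1, 3

The 8 variables together cover exactly {1, 2, 3, 4, 5, 6, 7, 8} — 8 values for 8 variables — and 2 appears only in Nate's list, so Nate = 2.
The 7 still-open variables draw from only 7 values {1, 3, 4, 5, 6, 7, 8}, so each is used; only Kira can be 6, hence Kira = 6.
Erin and Liam share exactly the 2 values {5, 7}; by pigeonhole those values go to them, so strike 5, 7 from Hank, Carol.
That leaves Hank = 8. Eliminate 8 elsewhere: Mona.
That leaves Carol = 4. Eliminate 4 elsewhere: Mona.
No further eliminations apply; Grace can still be any of 1, 3.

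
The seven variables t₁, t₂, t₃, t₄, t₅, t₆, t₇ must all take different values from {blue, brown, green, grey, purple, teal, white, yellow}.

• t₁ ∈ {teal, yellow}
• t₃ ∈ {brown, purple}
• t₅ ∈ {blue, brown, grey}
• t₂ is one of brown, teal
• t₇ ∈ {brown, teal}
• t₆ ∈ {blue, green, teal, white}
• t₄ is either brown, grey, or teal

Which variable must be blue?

t₂ and t₇ share exactly the 2 values {brown, teal}; by pigeonhole those values go to them, so strike brown, teal from t₁, t₃, t₄, t₅, t₆.
t₁'s domain is down to {yellow}, so t₁ = yellow.
t₃ has just one choice, so t₃ = purple.
t₄'s domain is down to {grey}, so t₄ = grey. Strike grey from t₅.
So blue goes to t₅.

t₅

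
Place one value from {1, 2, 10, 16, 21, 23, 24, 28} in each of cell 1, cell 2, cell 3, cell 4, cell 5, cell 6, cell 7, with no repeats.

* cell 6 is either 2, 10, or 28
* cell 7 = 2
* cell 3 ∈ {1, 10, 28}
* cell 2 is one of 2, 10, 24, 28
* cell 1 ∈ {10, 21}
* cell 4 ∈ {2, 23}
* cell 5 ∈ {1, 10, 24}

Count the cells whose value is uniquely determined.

cell 7 must be 2 (only option left). So cell 2, cell 4, cell 6 can't be 2.
That leaves cell 4 = 23.
The 5 still-open variables together cover exactly {1, 10, 21, 24, 28} — 5 values for 5 variables — and 21 appears only in cell 1's list, so cell 1 = 21.
Determined: cell 1=21, cell 4=23, cell 7=2. The other cells each still have more than one consistent value. That makes 3.

3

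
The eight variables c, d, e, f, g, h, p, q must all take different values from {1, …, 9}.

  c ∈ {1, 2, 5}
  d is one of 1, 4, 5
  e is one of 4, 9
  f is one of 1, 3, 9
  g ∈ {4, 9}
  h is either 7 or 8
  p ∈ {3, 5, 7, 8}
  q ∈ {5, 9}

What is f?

3

Among the 8 variables, 2 fits only c (and all 8 values in {1, 2, 3, 4, 5, 7, 8, 9} must be used), so c = 2.
The 2 variables e and g are confined to {4, 9}, which locks those values in; drop them from d, f, q.
q has just one choice, so q = 5. Remove 5 from d, p.
d must be 1 (only option left). Eliminate 1 elsewhere: f.
So f = 3.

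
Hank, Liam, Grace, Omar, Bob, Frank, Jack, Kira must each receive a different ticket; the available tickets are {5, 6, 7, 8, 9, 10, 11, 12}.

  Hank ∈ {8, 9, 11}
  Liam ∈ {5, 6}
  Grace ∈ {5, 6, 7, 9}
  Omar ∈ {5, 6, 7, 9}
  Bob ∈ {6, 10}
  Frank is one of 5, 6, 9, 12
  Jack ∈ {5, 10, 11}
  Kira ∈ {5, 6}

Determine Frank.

12

The 8 variables draw from only 8 values {5, 6, 7, 8, 9, 10, 11, 12}, so each is used; only Hank can be 8, hence Hank = 8.
Among the 7 still-open variables, 11 fits only Jack (and all 7 values in {5, 6, 7, 9, 10, 11, 12} must be used), so Jack = 11.
The 6 still-open variables together cover exactly {5, 6, 7, 9, 10, 12} — 6 values for 6 variables — and 10 appears only in Bob's list, so Bob = 10.
Among the 5 still-open variables, 12 fits only Frank (and all 5 values in {5, 6, 7, 9, 12} must be used), so Frank = 12.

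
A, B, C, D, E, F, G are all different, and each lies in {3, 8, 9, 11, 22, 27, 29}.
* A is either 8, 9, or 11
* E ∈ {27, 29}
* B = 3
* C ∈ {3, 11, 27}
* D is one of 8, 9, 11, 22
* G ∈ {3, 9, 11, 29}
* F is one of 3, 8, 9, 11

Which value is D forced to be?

B has just one choice, so B = 3. Eliminate 3 elsewhere: C, F, G.
Among the 6 still-open variables, 22 fits only D (and all 6 values in {8, 9, 11, 22, 27, 29} must be used), so D = 22.

22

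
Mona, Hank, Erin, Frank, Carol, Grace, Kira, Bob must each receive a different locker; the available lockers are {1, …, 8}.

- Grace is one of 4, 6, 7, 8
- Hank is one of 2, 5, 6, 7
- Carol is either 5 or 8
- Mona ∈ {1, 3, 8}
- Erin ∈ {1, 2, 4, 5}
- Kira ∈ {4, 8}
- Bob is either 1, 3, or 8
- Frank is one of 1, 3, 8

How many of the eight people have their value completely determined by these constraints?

Mona, Frank, Bob between them cover only {1, 3, 8} — a naked triple. Remove those values from Erin, Carol, Grace, Kira.
Carol has just one choice, so Carol = 5. Strike 5 from Hank, Erin.
That leaves Kira = 4. Remove 4 from Erin, Grace.
That leaves Erin = 2. Remove 2 from Hank.
Determined: Erin=2, Carol=5, Kira=4. The other people each still have more than one consistent value. That makes 3.

3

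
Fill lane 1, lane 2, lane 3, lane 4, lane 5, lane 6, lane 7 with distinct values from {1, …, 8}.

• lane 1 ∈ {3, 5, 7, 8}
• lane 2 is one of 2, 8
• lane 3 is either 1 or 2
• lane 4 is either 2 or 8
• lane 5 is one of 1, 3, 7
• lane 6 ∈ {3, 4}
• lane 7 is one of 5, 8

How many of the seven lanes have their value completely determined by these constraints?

Among the 7 variables, 4 fits only lane 6 (and all 7 values in {1, 2, 3, 4, 5, 7, 8} must be used), so lane 6 = 4.
lane 2 and lane 4 share exactly the 2 values {2, 8}; by pigeonhole those values go to them, so strike 2, 8 from lane 1, lane 3, lane 7.
lane 3 has just one choice, so lane 3 = 1. Strike 1 from lane 5.
lane 7's domain is down to {5}, so lane 7 = 5. Strike 5 from lane 1.
Determined: lane 3=1, lane 6=4, lane 7=5. The other lanes each still have more than one consistent value. That makes 3.

3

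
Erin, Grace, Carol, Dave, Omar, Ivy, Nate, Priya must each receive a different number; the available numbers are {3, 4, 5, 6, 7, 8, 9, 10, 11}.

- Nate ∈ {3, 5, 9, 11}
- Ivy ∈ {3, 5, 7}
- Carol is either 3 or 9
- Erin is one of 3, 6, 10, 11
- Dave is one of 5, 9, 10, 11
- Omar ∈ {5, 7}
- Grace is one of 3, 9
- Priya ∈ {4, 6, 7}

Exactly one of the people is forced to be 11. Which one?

The 8 variables draw from only 8 values {3, 4, 5, 6, 7, 9, 10, 11}, so each is used; only Priya can be 4, hence Priya = 4.
The 7 still-open variables together cover exactly {3, 5, 6, 7, 9, 10, 11} — 7 values for 7 variables — and 6 appears only in Erin's list, so Erin = 6.
The 6 still-open variables together cover exactly {3, 5, 7, 9, 10, 11} — 6 values for 6 variables — and 10 appears only in Dave's list, so Dave = 10.
The 5 still-open variables draw from only 5 values {3, 5, 7, 9, 11}, so each is used; only Nate can be 11, hence Nate = 11.

Nate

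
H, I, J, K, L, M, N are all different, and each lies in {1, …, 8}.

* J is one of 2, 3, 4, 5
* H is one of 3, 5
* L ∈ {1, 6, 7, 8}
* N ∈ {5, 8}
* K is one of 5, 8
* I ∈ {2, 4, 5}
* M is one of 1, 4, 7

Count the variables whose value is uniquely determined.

The 2 variables K and N are confined to {5, 8}, which locks those values in; drop them from H, I, J, L.
H has just one choice, so H = 3. Strike 3 from J.
I and J between them cover only {2, 4} — a naked pair. Remove those values from M.
Determined: H=3. The other variables each still have more than one consistent value. That makes 1.

1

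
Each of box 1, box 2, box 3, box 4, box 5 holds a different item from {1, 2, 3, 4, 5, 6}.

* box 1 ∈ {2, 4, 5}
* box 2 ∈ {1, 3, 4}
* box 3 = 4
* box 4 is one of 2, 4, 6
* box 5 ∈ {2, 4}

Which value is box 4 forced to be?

6

box 3 has just one choice, so box 3 = 4. Eliminate 4 elsewhere: box 1, box 2, box 4, box 5.
box 5 must be 2 (only option left). Remove 2 from box 1, box 4.
So box 4 = 6.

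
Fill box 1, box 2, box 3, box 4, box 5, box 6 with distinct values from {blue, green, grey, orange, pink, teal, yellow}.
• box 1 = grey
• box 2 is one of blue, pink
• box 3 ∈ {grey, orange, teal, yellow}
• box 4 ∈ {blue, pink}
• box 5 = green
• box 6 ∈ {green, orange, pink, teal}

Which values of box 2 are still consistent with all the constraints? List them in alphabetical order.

box 1's domain is down to {grey}, so box 1 = grey. Eliminate grey elsewhere: box 3.
box 5 must be green (only option left). Eliminate green elsewhere: box 6.
The 2 variables box 2 and box 4 are confined to {blue, pink}, which locks those values in; drop them from box 6.
No further eliminations apply; box 2 can still be any of blue, pink.

blue, pink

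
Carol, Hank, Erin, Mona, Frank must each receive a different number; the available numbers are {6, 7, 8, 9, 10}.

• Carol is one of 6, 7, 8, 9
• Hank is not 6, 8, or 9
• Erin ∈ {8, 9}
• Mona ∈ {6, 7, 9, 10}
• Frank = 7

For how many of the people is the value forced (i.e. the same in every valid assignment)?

Frank has just one choice, so Frank = 7. So Carol, Hank, Mona can't be 7.
That leaves Hank = 10. So Mona can't be 10.
Determined: Hank=10, Frank=7. The other people each still have more than one consistent value. That makes 2.

2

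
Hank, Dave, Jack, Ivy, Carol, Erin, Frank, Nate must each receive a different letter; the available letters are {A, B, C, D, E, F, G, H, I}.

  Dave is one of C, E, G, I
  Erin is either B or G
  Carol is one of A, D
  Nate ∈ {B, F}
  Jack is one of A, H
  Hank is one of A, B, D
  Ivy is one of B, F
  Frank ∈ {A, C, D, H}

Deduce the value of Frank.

Ivy and Nate share exactly the 2 values {B, F}; by pigeonhole those values go to them, so strike B, F from Hank, Erin.
That leaves Erin = G. Remove G from Dave.
The 2 variables Hank and Carol are confined to {A, D}, which locks those values in; drop them from Jack, Frank.
Jack must be H (only option left). Strike H from Frank.
So Frank = C.

C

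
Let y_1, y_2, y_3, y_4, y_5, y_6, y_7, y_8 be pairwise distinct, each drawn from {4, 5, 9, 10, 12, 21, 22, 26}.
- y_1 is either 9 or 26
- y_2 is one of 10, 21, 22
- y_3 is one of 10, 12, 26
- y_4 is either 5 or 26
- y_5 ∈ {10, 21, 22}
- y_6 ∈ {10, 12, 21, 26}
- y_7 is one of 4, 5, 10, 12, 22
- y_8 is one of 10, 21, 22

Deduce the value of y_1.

9

Among the 8 variables, 4 fits only y_7 (and all 8 values in {4, 5, 9, 10, 12, 21, 22, 26} must be used), so y_7 = 4.
The 7 still-open variables together cover exactly {5, 9, 10, 12, 21, 22, 26} — 7 values for 7 variables — and 5 appears only in y_4's list, so y_4 = 5.
The 6 still-open variables together cover exactly {9, 10, 12, 21, 22, 26} — 6 values for 6 variables — and 9 appears only in y_1's list, so y_1 = 9.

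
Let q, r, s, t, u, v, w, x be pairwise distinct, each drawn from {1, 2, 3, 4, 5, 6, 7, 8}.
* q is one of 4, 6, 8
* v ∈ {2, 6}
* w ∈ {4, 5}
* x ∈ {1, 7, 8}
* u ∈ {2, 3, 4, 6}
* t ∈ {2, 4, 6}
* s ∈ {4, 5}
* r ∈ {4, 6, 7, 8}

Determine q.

8

The 8 variables together cover exactly {1, 2, 3, 4, 5, 6, 7, 8} — 8 values for 8 variables — and 1 appears only in x's list, so x = 1.
The 7 still-open variables draw from only 7 values {2, 3, 4, 5, 6, 7, 8}, so each is used; only u can be 3, hence u = 3.
The 6 still-open variables together cover exactly {2, 4, 5, 6, 7, 8} — 6 values for 6 variables — and 7 appears only in r's list, so r = 7.
Among the 5 still-open variables, 8 fits only q (and all 5 values in {2, 4, 5, 6, 8} must be used), so q = 8.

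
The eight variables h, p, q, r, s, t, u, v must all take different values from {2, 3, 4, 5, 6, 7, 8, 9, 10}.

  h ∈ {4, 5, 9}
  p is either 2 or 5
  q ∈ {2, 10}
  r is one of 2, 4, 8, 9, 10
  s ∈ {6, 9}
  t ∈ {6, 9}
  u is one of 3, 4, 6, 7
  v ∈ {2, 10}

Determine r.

8

q and v share exactly the 2 values {2, 10}; by pigeonhole those values go to them, so strike 2, 10 from p, r.
p must be 5 (only option left). Eliminate 5 elsewhere: h.
s and t between them cover only {6, 9} — a naked pair. Remove those values from h, r, u.
h must be 4 (only option left). Strike 4 from r, u.
So r = 8.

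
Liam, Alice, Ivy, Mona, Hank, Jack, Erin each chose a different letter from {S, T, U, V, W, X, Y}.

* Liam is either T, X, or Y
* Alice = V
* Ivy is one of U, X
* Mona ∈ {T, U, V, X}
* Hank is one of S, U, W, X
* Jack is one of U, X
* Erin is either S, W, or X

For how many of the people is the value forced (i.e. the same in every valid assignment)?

Alice's domain is down to {V}, so Alice = V. Strike V from Mona.
Among the 6 still-open variables, Y fits only Liam (and all 6 values in {S, T, U, W, X, Y} must be used), so Liam = Y.
Among the 5 still-open variables, T fits only Mona (and all 5 values in {S, T, U, W, X} must be used), so Mona = T.
Ivy and Jack between them cover only {U, X} — a naked pair. Remove those values from Hank, Erin.
Determined: Liam=Y, Alice=V, Mona=T. The other people each still have more than one consistent value. That makes 3.

3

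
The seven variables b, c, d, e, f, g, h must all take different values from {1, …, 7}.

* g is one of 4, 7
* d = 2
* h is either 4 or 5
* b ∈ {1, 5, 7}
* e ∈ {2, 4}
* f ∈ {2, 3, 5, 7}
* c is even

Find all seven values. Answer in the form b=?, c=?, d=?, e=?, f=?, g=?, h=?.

d must be 2 (only option left). Eliminate 2 elsewhere: c, e, f.
e's domain is down to {4}, so e = 4. Remove 4 from c, g, h.
g has just one choice, so g = 7. Strike 7 from b, f.
h must be 5 (only option left). Remove 5 from b, f.
b has just one choice, so b = 1.
c has just one choice, so c = 6.
f must be 3 (only option left).

b=1, c=6, d=2, e=4, f=3, g=7, h=5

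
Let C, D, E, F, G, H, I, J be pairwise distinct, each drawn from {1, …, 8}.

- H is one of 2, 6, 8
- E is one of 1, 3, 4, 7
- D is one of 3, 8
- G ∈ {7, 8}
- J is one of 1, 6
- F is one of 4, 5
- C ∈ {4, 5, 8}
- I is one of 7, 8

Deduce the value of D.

The 8 variables together cover exactly {1, 2, 3, 4, 5, 6, 7, 8} — 8 values for 8 variables — and 2 appears only in H's list, so H = 2.
The 7 still-open variables together cover exactly {1, 3, 4, 5, 6, 7, 8} — 7 values for 7 variables — and 6 appears only in J's list, so J = 6.
The 6 still-open variables draw from only 6 values {1, 3, 4, 5, 7, 8}, so each is used; only E can be 1, hence E = 1.
Among the 5 still-open variables, 3 fits only D (and all 5 values in {3, 4, 5, 7, 8} must be used), so D = 3.

3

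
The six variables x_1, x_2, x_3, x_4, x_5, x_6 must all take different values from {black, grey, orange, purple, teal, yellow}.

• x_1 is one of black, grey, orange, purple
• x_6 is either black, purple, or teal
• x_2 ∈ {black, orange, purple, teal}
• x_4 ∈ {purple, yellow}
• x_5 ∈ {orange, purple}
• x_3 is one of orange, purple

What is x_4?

yellow

The 6 variables together cover exactly {black, grey, orange, purple, teal, yellow} — 6 values for 6 variables — and grey appears only in x_1's list, so x_1 = grey.
Among the 5 still-open variables, yellow fits only x_4 (and all 5 values in {black, orange, purple, teal, yellow} must be used), so x_4 = yellow.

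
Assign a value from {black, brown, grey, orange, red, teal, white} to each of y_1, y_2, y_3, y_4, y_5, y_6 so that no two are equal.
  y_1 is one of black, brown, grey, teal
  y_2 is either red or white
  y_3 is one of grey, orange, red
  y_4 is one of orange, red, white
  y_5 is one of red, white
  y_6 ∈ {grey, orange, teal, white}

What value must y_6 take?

y_2 and y_5 between them cover only {red, white} — a naked pair. Remove those values from y_3, y_4, y_6.
y_4 has just one choice, so y_4 = orange. So y_3, y_6 can't be orange.
y_3 has just one choice, so y_3 = grey. Eliminate grey elsewhere: y_1, y_6.
So y_6 = teal.

teal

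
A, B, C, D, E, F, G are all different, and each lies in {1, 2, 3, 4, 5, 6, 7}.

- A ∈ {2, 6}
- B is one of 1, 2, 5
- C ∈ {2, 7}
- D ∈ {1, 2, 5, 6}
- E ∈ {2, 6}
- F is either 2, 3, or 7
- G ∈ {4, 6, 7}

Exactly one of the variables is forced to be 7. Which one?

The 7 variables together cover exactly {1, 2, 3, 4, 5, 6, 7} — 7 values for 7 variables — and 3 appears only in F's list, so F = 3.
The 6 still-open variables together cover exactly {1, 2, 4, 5, 6, 7} — 6 values for 6 variables — and 4 appears only in G's list, so G = 4.
The 5 still-open variables together cover exactly {1, 2, 5, 6, 7} — 5 values for 5 variables — and 7 appears only in C's list, so C = 7.

C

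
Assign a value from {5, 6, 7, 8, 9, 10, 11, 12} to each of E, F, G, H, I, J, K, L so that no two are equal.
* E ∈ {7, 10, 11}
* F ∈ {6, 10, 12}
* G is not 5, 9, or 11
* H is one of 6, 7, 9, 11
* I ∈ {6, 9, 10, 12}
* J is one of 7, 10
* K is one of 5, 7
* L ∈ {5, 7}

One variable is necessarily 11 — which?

E

The 8 variables draw from only 8 values {5, 6, 7, 8, 9, 10, 11, 12}, so each is used; only G can be 8, hence G = 8.
K and L between them cover only {5, 7} — a naked pair. Remove those values from E, H, J.
J's domain is down to {10}, so J = 10. Eliminate 10 elsewhere: E, F, I.
So 11 goes to E.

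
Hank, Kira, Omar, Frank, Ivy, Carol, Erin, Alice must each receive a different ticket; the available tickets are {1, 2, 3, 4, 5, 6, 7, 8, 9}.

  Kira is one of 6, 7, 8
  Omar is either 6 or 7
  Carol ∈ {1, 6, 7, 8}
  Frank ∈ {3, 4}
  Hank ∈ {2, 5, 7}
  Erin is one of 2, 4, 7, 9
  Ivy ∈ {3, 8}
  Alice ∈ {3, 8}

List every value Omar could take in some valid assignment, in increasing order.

6, 7

The 2 variables Ivy and Alice are confined to {3, 8}, which locks those values in; drop them from Kira, Frank, Carol.
That leaves Frank = 4. Strike 4 from Erin.
Kira and Omar between them cover only {6, 7} — a naked pair. Remove those values from Hank, Carol, Erin.
That leaves Carol = 1.
No further eliminations apply; Omar can still be any of 6, 7.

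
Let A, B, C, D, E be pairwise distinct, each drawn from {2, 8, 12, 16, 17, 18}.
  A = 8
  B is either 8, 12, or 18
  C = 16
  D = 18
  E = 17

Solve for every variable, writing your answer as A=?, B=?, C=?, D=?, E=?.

A=8, B=12, C=16, D=18, E=17

A's domain is down to {8}, so A = 8. So B can't be 8.
C has just one choice, so C = 16.
D has just one choice, so D = 18. So B can't be 18.
That leaves E = 17.
B has just one choice, so B = 12.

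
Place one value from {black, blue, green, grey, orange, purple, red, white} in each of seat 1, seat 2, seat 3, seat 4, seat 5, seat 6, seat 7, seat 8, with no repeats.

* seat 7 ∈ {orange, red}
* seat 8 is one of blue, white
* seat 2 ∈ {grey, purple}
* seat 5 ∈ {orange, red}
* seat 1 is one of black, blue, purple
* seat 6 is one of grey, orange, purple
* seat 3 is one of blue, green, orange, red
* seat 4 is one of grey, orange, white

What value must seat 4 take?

Among the 8 variables, black fits only seat 1 (and all 8 values in {black, blue, green, grey, orange, purple, red, white} must be used), so seat 1 = black.
The 7 still-open variables draw from only 7 values {blue, green, grey, orange, purple, red, white}, so each is used; only seat 3 can be green, hence seat 3 = green.
Among the 6 still-open variables, blue fits only seat 8 (and all 6 values in {blue, grey, orange, purple, red, white} must be used), so seat 8 = blue.
The 5 still-open variables together cover exactly {grey, orange, purple, red, white} — 5 values for 5 variables — and white appears only in seat 4's list, so seat 4 = white.

white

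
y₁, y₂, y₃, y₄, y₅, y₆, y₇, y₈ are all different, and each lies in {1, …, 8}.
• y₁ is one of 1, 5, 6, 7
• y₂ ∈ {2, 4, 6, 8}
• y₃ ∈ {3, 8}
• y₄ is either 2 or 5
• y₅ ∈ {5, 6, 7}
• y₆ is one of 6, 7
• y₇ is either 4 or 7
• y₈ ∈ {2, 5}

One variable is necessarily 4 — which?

The 8 variables together cover exactly {1, 2, 3, 4, 5, 6, 7, 8} — 8 values for 8 variables — and 1 appears only in y₁'s list, so y₁ = 1.
The 7 still-open variables draw from only 7 values {2, 3, 4, 5, 6, 7, 8}, so each is used; only y₃ can be 3, hence y₃ = 3.
The 6 still-open variables draw from only 6 values {2, 4, 5, 6, 7, 8}, so each is used; only y₂ can be 8, hence y₂ = 8.
The 5 still-open variables together cover exactly {2, 4, 5, 6, 7} — 5 values for 5 variables — and 4 appears only in y₇'s list, so y₇ = 4.

y₇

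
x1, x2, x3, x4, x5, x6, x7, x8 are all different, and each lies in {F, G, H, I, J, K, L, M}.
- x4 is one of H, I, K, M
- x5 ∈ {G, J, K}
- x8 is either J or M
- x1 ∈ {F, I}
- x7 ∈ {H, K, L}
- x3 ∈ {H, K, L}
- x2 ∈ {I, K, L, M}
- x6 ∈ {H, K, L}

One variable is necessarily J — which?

The 8 variables draw from only 8 values {F, G, H, I, J, K, L, M}, so each is used; only x1 can be F, hence x1 = F.
Among the 7 still-open variables, G fits only x5 (and all 7 values in {G, H, I, J, K, L, M} must be used), so x5 = G.
Among the 6 still-open variables, J fits only x8 (and all 6 values in {H, I, J, K, L, M} must be used), so x8 = J.

x8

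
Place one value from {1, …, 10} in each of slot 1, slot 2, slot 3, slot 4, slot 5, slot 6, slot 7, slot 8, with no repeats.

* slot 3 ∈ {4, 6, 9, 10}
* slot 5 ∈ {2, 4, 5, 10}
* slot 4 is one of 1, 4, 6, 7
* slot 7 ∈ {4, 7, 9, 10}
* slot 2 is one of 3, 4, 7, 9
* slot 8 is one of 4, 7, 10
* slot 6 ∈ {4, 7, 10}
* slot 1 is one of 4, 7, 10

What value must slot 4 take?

The 3 variables slot 1, slot 6, slot 8 are confined to {4, 7, 10}, which locks those values in; drop them from slot 2, slot 3, slot 4, slot 5, slot 7.
slot 7's domain is down to {9}, so slot 7 = 9. Strike 9 from slot 2, slot 3.
slot 2's domain is down to {3}, so slot 2 = 3.
That leaves slot 3 = 6. So slot 4 can't be 6.
So slot 4 = 1.

1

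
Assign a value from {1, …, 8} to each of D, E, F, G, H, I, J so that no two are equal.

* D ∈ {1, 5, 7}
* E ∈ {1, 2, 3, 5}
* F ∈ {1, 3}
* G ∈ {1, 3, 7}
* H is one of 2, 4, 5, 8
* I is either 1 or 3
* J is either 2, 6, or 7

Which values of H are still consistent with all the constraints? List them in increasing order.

F and I share exactly the 2 values {1, 3}; by pigeonhole those values go to them, so strike 1, 3 from D, E, G.
G must be 7 (only option left). Strike 7 from D, J.
That leaves D = 5. Strike 5 from E, H.
That leaves E = 2. Strike 2 from H, J.
J must be 6 (only option left).
No further eliminations apply; H can still be any of 4, 8.

4, 8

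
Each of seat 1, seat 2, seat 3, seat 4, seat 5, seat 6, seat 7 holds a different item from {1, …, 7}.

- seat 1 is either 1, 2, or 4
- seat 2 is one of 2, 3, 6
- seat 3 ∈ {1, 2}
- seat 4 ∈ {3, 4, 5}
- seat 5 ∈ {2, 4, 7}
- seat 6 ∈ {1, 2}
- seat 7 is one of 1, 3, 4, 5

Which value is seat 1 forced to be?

The 7 variables draw from only 7 values {1, 2, 3, 4, 5, 6, 7}, so each is used; only seat 2 can be 6, hence seat 2 = 6.
Among the 6 still-open variables, 7 fits only seat 5 (and all 6 values in {1, 2, 3, 4, 5, 7} must be used), so seat 5 = 7.
The 2 variables seat 3 and seat 6 are confined to {1, 2}, which locks those values in; drop them from seat 1, seat 7.
So seat 1 = 4.

4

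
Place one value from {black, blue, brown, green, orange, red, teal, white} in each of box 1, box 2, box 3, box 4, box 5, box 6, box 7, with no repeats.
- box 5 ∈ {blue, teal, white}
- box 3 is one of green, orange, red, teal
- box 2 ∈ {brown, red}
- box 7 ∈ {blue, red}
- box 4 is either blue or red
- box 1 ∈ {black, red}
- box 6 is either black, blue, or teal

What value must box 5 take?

white

The 2 variables box 4 and box 7 are confined to {blue, red}, which locks those values in; drop them from box 1, box 2, box 3, box 5, box 6.
That leaves box 1 = black. Eliminate black elsewhere: box 6.
box 2 has just one choice, so box 2 = brown.
box 6's domain is down to {teal}, so box 6 = teal. Remove teal from box 3, box 5.
So box 5 = white.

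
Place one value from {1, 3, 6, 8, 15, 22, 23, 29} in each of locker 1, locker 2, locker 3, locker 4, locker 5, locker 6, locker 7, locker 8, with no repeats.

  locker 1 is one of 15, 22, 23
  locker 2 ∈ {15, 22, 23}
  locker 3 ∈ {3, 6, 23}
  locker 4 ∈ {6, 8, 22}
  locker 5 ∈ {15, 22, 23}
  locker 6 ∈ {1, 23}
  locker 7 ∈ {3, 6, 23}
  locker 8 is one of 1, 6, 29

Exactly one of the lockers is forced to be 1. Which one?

The 8 variables together cover exactly {1, 3, 6, 8, 15, 22, 23, 29} — 8 values for 8 variables — and 8 appears only in locker 4's list, so locker 4 = 8.
Among the 7 still-open variables, 29 fits only locker 8 (and all 7 values in {1, 3, 6, 15, 22, 23, 29} must be used), so locker 8 = 29.
The 6 still-open variables draw from only 6 values {1, 3, 6, 15, 22, 23}, so each is used; only locker 6 can be 1, hence locker 6 = 1.

locker 6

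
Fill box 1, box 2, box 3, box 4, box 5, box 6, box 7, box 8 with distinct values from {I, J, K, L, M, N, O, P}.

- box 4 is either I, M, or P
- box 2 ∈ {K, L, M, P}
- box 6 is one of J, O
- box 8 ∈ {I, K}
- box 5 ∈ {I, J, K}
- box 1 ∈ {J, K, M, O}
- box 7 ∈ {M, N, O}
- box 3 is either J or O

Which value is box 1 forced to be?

M

Among the 8 variables, L fits only box 2 (and all 8 values in {I, J, K, L, M, N, O, P} must be used), so box 2 = L.
Among the 7 still-open variables, N fits only box 7 (and all 7 values in {I, J, K, M, N, O, P} must be used), so box 7 = N.
Among the 6 still-open variables, P fits only box 4 (and all 6 values in {I, J, K, M, O, P} must be used), so box 4 = P.
The 5 still-open variables draw from only 5 values {I, J, K, M, O}, so each is used; only box 1 can be M, hence box 1 = M.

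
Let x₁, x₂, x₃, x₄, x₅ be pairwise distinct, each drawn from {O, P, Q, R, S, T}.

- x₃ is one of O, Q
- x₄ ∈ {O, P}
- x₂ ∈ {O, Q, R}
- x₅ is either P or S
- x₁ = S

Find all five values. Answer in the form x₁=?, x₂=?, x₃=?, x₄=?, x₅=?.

x₁=S, x₂=R, x₃=Q, x₄=O, x₅=P

x₁ has just one choice, so x₁ = S. Remove S from x₅.
x₅ has just one choice, so x₅ = P. Eliminate P elsewhere: x₄.
x₄ must be O (only option left). Eliminate O elsewhere: x₂, x₃.
x₃ must be Q (only option left). So x₂ can't be Q.
That leaves x₂ = R.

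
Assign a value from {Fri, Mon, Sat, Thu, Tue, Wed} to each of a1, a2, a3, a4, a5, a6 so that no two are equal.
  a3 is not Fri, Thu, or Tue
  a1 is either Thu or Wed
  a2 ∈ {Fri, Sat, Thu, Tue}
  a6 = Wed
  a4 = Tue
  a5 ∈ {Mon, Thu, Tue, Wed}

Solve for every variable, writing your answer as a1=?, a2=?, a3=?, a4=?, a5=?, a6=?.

a1=Thu, a2=Fri, a3=Sat, a4=Tue, a5=Mon, a6=Wed

a4 has just one choice, so a4 = Tue. Remove Tue from a2, a5.
That leaves a6 = Wed. Eliminate Wed elsewhere: a1, a3, a5.
a1's domain is down to {Thu}, so a1 = Thu. Eliminate Thu elsewhere: a2, a5.
a5 must be Mon (only option left). Strike Mon from a3.
That leaves a3 = Sat. Eliminate Sat elsewhere: a2.
That leaves a2 = Fri.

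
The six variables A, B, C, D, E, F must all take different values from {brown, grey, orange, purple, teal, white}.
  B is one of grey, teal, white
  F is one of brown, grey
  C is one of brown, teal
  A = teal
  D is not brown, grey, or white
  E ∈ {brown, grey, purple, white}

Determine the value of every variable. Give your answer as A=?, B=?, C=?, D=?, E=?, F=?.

A=teal, B=white, C=brown, D=orange, E=purple, F=grey

A has just one choice, so A = teal. Eliminate teal elsewhere: B, C, D.
C must be brown (only option left). Strike brown from E, F.
F must be grey (only option left). Eliminate grey elsewhere: B, E.
B has just one choice, so B = white. Eliminate white elsewhere: E.
E must be purple (only option left). So D can't be purple.
D has just one choice, so D = orange.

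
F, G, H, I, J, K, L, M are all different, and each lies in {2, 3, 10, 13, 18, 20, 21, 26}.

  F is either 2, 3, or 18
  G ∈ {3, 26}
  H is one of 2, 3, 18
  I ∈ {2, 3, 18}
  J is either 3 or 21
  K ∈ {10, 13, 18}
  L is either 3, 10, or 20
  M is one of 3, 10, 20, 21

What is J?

21

The 8 variables draw from only 8 values {2, 3, 10, 13, 18, 20, 21, 26}, so each is used; only K can be 13, hence K = 13.
The 7 still-open variables draw from only 7 values {2, 3, 10, 18, 20, 21, 26}, so each is used; only G can be 26, hence G = 26.
F, H, I share exactly the 3 values {2, 3, 18}; by pigeonhole those values go to them, so strike 2, 3, 18 from J, L, M.
So J = 21.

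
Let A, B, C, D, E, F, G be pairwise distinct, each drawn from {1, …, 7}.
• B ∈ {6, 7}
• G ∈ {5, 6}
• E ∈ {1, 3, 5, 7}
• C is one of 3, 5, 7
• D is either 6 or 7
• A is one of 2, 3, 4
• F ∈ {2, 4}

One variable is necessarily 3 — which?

C

Among the 7 variables, 1 fits only E (and all 7 values in {1, 2, 3, 4, 5, 6, 7} must be used), so E = 1.
The 2 variables B and D are confined to {6, 7}, which locks those values in; drop them from C, G.
G's domain is down to {5}, so G = 5. Remove 5 from C.
So 3 goes to C.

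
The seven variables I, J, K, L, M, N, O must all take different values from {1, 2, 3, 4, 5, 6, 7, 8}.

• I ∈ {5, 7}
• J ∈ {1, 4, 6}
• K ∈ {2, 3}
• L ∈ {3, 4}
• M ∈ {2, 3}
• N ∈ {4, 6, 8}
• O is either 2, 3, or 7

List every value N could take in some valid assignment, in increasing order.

6, 8

K and M share exactly the 2 values {2, 3}; by pigeonhole those values go to them, so strike 2, 3 from L, O.
L's domain is down to {4}, so L = 4. Strike 4 from J, N.
O has just one choice, so O = 7. So I can't be 7.
That leaves I = 5.
No further eliminations apply; N can still be any of 6, 8.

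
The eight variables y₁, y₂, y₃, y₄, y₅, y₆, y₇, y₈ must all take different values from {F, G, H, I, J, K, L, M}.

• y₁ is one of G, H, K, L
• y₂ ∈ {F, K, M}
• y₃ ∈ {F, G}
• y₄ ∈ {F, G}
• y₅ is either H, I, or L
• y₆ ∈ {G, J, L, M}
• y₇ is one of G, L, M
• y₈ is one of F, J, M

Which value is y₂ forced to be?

K

The 8 variables draw from only 8 values {F, G, H, I, J, K, L, M}, so each is used; only y₅ can be I, hence y₅ = I.
The 7 still-open variables together cover exactly {F, G, H, J, K, L, M} — 7 values for 7 variables — and H appears only in y₁'s list, so y₁ = H.
Among the 6 still-open variables, K fits only y₂ (and all 6 values in {F, G, J, K, L, M} must be used), so y₂ = K.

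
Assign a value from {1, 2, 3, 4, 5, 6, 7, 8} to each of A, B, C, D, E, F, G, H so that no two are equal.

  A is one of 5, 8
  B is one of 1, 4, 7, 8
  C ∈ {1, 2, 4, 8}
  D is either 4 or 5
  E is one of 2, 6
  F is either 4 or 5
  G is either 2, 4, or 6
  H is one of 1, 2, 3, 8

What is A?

8

The 8 variables draw from only 8 values {1, 2, 3, 4, 5, 6, 7, 8}, so each is used; only H can be 3, hence H = 3.
Among the 7 still-open variables, 7 fits only B (and all 7 values in {1, 2, 4, 5, 6, 7, 8} must be used), so B = 7.
The 6 still-open variables draw from only 6 values {1, 2, 4, 5, 6, 8}, so each is used; only C can be 1, hence C = 1.
Among the 5 still-open variables, 8 fits only A (and all 5 values in {2, 4, 5, 6, 8} must be used), so A = 8.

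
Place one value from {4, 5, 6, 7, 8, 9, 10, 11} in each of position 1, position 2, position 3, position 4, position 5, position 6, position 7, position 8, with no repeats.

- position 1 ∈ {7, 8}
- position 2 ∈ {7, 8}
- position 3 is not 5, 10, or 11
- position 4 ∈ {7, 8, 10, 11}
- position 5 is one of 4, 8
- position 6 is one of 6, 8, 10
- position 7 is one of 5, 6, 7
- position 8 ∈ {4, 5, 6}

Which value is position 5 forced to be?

Among the 8 variables, 9 fits only position 3 (and all 8 values in {4, 5, 6, 7, 8, 9, 10, 11} must be used), so position 3 = 9.
The 7 still-open variables together cover exactly {4, 5, 6, 7, 8, 10, 11} — 7 values for 7 variables — and 11 appears only in position 4's list, so position 4 = 11.
The 6 still-open variables together cover exactly {4, 5, 6, 7, 8, 10} — 6 values for 6 variables — and 10 appears only in position 6's list, so position 6 = 10.
The 2 variables position 1 and position 2 are confined to {7, 8}, which locks those values in; drop them from position 5, position 7.
So position 5 = 4.

4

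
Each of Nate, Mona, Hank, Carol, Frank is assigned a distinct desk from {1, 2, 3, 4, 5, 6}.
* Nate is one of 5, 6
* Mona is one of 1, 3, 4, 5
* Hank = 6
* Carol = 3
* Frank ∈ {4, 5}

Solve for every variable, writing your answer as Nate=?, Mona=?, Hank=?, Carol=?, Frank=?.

Hank's domain is down to {6}, so Hank = 6. So Nate can't be 6.
Carol's domain is down to {3}, so Carol = 3. So Mona can't be 3.
That leaves Nate = 5. Eliminate 5 elsewhere: Mona, Frank.
Frank has just one choice, so Frank = 4. So Mona can't be 4.
Mona has just one choice, so Mona = 1.

Nate=5, Mona=1, Hank=6, Carol=3, Frank=4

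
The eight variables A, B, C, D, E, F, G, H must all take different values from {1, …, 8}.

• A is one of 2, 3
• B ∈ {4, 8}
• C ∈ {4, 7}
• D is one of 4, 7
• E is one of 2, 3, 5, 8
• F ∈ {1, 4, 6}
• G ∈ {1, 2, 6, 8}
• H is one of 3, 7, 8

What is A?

2

The 8 variables draw from only 8 values {1, 2, 3, 4, 5, 6, 7, 8}, so each is used; only E can be 5, hence E = 5.
C and D share exactly the 2 values {4, 7}; by pigeonhole those values go to them, so strike 4, 7 from B, F, H.
B has just one choice, so B = 8. Eliminate 8 elsewhere: G, H.
H has just one choice, so H = 3. Strike 3 from A.
So A = 2.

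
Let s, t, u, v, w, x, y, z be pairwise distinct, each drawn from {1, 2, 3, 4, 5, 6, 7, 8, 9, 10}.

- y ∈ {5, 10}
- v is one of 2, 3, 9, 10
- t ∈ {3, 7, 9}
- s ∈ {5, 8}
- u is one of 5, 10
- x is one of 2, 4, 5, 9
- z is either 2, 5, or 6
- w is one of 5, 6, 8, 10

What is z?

2

u and y between them cover only {5, 10} — a naked pair. Remove those values from s, v, w, x, z.
s's domain is down to {8}, so s = 8. Remove 8 from w.
w has just one choice, so w = 6. Strike 6 from z.
So z = 2.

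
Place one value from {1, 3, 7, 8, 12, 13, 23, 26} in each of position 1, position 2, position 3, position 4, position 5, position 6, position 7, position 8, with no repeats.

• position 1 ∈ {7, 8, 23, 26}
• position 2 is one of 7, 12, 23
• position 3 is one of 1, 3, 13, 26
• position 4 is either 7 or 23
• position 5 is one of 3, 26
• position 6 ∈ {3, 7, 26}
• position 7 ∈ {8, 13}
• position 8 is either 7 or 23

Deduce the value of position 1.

The 8 variables draw from only 8 values {1, 3, 7, 8, 12, 13, 23, 26}, so each is used; only position 3 can be 1, hence position 3 = 1.
The 7 still-open variables draw from only 7 values {3, 7, 8, 12, 13, 23, 26}, so each is used; only position 2 can be 12, hence position 2 = 12.
The 6 still-open variables together cover exactly {3, 7, 8, 13, 23, 26} — 6 values for 6 variables — and 13 appears only in position 7's list, so position 7 = 13.
Among the 5 still-open variables, 8 fits only position 1 (and all 5 values in {3, 7, 8, 23, 26} must be used), so position 1 = 8.

8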